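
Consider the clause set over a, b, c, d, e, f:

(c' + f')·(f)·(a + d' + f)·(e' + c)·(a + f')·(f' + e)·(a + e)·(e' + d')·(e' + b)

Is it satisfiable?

From the singleton clause (f), f = 1.
From the singleton clause (c'), c = 0.
From the singleton clause (e'), e = 0.
Now (e) is unsatisfied and unit — conflict.
No assignment satisfies every clause.

No, unsatisfiable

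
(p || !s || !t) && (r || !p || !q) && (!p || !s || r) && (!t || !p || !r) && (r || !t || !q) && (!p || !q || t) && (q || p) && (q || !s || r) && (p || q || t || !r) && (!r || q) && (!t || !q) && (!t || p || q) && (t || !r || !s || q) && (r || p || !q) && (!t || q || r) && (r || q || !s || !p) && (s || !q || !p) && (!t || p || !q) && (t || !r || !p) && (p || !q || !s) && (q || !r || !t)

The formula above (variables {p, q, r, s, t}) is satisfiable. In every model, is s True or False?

Suppose s = true.
Case p = true:
Unit clause (r) forces r = true.
Unit clause (!t) forces t = false.
Now (t) is unsatisfied and unit — conflict.
Backtrack on p: now try p = false.
Unit clause (!t) forces t = false.
Unit clause (q) forces q = true.
Now (!q) is unsatisfied and unit — conflict.
Both values of p lead to a conflict.
So every satisfying assignment has s = False.

False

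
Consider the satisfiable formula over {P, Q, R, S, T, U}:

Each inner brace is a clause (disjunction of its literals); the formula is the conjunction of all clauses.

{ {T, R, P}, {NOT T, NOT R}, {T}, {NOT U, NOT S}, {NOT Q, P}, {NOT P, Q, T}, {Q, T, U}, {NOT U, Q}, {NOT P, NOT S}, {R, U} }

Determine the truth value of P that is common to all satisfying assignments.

True

Suppose P = false.
(T) alone gives T = true.
(NOT R) alone gives R = false.
(NOT Q) alone gives Q = false.
(NOT U) alone gives U = false.
That conflicts with the unit clause (U).
So every satisfying assignment has P = True.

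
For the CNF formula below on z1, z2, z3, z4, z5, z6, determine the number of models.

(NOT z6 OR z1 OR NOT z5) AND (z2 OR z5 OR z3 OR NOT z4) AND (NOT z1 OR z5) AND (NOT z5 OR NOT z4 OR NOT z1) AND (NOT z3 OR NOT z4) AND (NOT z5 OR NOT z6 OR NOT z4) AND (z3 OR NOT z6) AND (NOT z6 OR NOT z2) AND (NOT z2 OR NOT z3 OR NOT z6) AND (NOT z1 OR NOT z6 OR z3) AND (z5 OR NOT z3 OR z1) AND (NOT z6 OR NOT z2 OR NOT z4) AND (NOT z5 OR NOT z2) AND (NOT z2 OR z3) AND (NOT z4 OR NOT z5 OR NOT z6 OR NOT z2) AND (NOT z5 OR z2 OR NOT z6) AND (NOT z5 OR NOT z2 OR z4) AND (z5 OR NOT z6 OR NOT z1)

There are 2^6 = 64 truth assignments over (z1, z2, z3, z4, z5, z6).
Split on z4. With z4 = true, the clauses containing z4 are satisfied and NOT z4 drops from the rest; 1 of the 2^5 = 32 assignments to the other variables satisfy what remains.
With z4 = false, by the same count on the reduced clause set, 5 assignments work.
Total: 1 + 5 = 6.

6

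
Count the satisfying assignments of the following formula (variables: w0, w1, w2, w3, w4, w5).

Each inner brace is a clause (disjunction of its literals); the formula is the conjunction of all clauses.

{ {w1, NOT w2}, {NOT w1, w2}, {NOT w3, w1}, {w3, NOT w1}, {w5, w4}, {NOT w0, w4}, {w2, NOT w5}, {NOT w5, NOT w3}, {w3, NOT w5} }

There are 2^6 = 64 truth assignments over (w0, w1, w2, w3, w4, w5).
Split on w0. With w0 = true, the clauses containing w0 are satisfied and NOT w0 drops from the rest; 2 of the 2^5 = 32 assignments to the other variables satisfy what remains.
With w0 = false, by the same count on the reduced clause set, 2 assignments work.
(One model: w0=F, w1=F, w2=F, w3=F, w4=T, w5=F.)
Total: 2 + 2 = 4.

4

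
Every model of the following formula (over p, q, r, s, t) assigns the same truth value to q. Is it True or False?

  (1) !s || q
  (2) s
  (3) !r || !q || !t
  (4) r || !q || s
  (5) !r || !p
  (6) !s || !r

Suppose q = false.
(!s) alone gives s = false.
Now (s) is unsatisfied and unit — conflict.
So every satisfying assignment has q = True.

True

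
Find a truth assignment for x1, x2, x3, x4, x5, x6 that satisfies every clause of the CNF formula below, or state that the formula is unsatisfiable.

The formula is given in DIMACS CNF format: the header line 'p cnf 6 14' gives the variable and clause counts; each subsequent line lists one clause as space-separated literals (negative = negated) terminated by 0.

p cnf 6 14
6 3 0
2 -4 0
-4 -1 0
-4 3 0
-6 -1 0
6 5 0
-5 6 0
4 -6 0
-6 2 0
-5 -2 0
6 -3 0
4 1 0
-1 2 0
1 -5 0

x1: False,  x2: True,  x3: True,  x4: True,  x5: False,  x6: True

Try x6 = True.
(¬x1) alone gives x1 = False.
(x4) alone gives x4 = True.
(x2) alone gives x2 = True.
(x3) alone gives x3 = True.
(¬x5) alone gives x5 = False.
Every clause now holds.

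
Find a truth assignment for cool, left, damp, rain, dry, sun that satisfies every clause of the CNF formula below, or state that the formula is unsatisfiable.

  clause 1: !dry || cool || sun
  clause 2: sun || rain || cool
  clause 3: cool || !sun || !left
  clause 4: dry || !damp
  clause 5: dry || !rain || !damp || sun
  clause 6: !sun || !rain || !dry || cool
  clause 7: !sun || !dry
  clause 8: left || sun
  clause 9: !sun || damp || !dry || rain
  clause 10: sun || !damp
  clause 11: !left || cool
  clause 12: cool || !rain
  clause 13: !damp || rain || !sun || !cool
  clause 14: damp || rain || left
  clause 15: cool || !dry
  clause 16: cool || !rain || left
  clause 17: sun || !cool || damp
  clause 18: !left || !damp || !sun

Try dry = false.
From the singleton clause (!damp), damp = false.
Try left = false.
From the singleton clause (sun), sun = true.
From the singleton clause (rain), rain = true.
From the singleton clause (cool), cool = true.
Every clause now holds.

cool: true; left: false; damp: false; rain: true; dry: false; sun: true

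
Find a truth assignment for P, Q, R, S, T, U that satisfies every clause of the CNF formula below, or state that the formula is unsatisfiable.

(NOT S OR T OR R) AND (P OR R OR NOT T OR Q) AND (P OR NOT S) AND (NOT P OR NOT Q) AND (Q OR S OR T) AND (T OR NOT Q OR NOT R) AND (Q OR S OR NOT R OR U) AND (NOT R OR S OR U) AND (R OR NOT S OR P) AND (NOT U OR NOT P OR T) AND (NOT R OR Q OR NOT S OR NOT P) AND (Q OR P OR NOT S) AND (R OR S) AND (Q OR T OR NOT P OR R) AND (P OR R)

Branch on P: set P = false.
Unit clause (NOT S) forces S = false.
Unit clause (R) forces R = true.
Unit clause (U) forces U = true.
Branch on Q: set Q = true.
Unit clause (T) forces T = true.
This assignment satisfies each clause.

P: false, Q: true, R: true, S: false, T: true, U: true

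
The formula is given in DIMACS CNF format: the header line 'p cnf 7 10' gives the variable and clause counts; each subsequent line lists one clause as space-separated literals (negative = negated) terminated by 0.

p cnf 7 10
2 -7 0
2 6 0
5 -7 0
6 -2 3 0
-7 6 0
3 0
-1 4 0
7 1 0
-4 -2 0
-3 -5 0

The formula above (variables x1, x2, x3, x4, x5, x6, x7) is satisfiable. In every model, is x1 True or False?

Suppose x1 = False.
The clause (x3) is unit, so x3 = True.
The clause (x7) is unit, so x7 = True.
The clause (x2) is unit, so x2 = True.
The clause (x5) is unit, so x5 = True.
But (¬x5) is also a unit clause — contradiction.
So every satisfying assignment has x1 = True.

True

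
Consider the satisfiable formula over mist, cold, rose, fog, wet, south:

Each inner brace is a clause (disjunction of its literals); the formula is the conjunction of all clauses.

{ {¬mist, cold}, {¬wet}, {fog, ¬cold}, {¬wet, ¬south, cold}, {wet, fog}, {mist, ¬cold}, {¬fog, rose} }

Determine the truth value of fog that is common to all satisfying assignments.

True

Suppose fog = False.
(¬wet) alone gives wet = False.
Now (wet) is unsatisfied and unit — conflict.
So every satisfying assignment has fog = True.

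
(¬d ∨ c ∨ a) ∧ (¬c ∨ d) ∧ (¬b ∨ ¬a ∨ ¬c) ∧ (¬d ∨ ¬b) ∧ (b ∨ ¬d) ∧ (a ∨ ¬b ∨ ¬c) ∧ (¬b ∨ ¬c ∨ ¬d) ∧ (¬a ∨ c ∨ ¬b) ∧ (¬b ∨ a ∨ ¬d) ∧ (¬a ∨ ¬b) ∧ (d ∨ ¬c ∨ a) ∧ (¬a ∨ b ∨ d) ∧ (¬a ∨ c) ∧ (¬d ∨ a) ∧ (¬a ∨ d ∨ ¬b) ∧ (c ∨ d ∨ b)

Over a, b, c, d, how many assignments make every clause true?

There are 2^4 = 16 truth assignments over (a, b, c, d).
Check each against the 16 clauses (columns in the order a, b, c, d):
  F F F F  ✗ fails (c ∨ d ∨ b)
  F F F T  ✗ fails (¬d ∨ c ∨ a)
  F F T F  ✗ fails (¬c ∨ d)
  F F T T  ✗ fails (b ∨ ¬d)
  F T F F  ✓ satisfies all
  F T F T  ✗ fails (¬d ∨ c ∨ a)
  F T T F  ✗ fails (¬c ∨ d)
  F T T T  ✗ fails (¬d ∨ ¬b)
  T F F F  ✗ fails (¬a ∨ b ∨ d)
  T F F T  ✗ fails (b ∨ ¬d)
  T F T F  ✗ fails (¬c ∨ d)
  T F T T  ✗ fails (b ∨ ¬d)
  T T F F  ✗ fails (¬a ∨ c ∨ ¬b)
  T T F T  ✗ fails (¬d ∨ ¬b)
  T T T F  ✗ fails (¬c ∨ d)
  T T T T  ✗ fails (¬b ∨ ¬a ∨ ¬c)
1 of the 16 rows is a model.

1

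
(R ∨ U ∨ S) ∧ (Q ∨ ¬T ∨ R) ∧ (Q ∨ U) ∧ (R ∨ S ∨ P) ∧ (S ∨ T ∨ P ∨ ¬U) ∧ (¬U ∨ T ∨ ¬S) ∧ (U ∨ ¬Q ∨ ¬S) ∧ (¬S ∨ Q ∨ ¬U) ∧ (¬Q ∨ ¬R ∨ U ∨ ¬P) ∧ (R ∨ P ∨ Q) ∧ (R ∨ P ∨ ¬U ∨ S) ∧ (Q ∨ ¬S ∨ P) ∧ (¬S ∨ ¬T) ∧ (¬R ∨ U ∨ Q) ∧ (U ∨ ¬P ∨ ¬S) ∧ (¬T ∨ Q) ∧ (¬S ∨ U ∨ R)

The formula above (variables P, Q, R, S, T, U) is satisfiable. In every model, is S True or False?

Suppose S = True.
Unit clause (¬T) forces T = False.
Unit clause (¬U) forces U = False.
Unit clause (Q) forces Q = True.
But (¬Q) is also a unit clause — contradiction.
So every satisfying assignment has S = False.

False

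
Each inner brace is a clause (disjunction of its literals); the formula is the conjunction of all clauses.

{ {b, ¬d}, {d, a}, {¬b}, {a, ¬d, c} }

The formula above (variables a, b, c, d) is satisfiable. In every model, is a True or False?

True

Suppose a = False.
From the singleton clause (d), d = True.
From the singleton clause (b), b = True.
But (¬b) is also a unit clause — contradiction.
So every satisfying assignment has a = True.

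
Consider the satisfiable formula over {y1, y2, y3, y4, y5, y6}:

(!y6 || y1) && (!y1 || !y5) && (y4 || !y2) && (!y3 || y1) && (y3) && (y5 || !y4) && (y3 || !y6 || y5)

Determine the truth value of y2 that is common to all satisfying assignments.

False

Suppose y2 = true.
Unit clause (y4) forces y4 = true.
Unit clause (y3) forces y3 = true.
Unit clause (y1) forces y1 = true.
Unit clause (!y5) forces y5 = false.
Now (y5) is unsatisfied and unit — conflict.
So every satisfying assignment has y2 = False.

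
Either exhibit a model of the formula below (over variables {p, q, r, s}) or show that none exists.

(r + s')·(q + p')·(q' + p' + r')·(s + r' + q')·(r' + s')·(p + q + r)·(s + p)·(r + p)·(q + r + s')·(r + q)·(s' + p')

p: 1, q: 1, r: 0, s: 0

Case r = 0:
(s') alone gives s = 0.
(p) alone gives p = 1.
(q) alone gives q = 1.
This assignment satisfies each clause.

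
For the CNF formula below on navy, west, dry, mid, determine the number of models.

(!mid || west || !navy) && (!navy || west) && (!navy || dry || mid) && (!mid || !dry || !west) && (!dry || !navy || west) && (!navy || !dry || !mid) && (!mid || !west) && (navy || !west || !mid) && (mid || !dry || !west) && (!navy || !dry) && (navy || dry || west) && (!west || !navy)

3

There are 2^4 = 16 truth assignments over (navy, west, dry, mid).
Check each against the 12 clauses (columns in the order navy, west, dry, mid):
  F F F F  ✗ fails (navy || dry || west)
  F F F T  ✗ fails (navy || dry || west)
  F F T F  ✓ satisfies all
  F F T T  ✓ satisfies all
  F T F F  ✓ satisfies all
  F T F T  ✗ fails (!mid || !west)
  F T T F  ✗ fails (mid || !dry || !west)
  F T T T  ✗ fails (!mid || !dry || !west)
  T F F F  ✗ fails (!navy || west)
  T F F T  ✗ fails (!mid || west || !navy)
  T F T F  ✗ fails (!navy || west)
  T F T T  ✗ fails (!mid || west || !navy)
  T T F F  ✗ fails (!navy || dry || mid)
  T T F T  ✗ fails (!mid || !west)
  T T T F  ✗ fails (mid || !dry || !west)
  T T T T  ✗ fails (!mid || !dry || !west)
3 of the 16 rows are models.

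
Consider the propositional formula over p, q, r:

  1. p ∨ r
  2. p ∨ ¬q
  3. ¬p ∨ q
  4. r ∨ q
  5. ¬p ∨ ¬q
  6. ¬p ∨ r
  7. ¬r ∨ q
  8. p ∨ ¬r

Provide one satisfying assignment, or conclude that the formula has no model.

Case p = True:
Unit clause (q) forces q = True.
Now (¬q) is unsatisfied and unit — conflict.
So p must be the other value — set p = False.
Unit clause (r) forces r = True.
Now (¬r) is unsatisfied and unit — conflict.
Either choice for p ends in contradiction.

UNSATISFIABLE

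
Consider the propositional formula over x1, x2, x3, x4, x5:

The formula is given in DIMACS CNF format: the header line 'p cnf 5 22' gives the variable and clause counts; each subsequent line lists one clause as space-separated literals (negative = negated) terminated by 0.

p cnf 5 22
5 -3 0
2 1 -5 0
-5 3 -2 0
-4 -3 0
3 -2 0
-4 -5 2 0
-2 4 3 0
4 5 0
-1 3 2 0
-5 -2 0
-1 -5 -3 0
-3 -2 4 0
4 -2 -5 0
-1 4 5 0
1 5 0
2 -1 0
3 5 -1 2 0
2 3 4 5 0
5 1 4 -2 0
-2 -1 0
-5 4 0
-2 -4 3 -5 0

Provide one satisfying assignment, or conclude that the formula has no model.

Branch on x5: set x5 = True.
Unit clause (¬x2) forces x2 = False.
Unit clause (x1) forces x1 = True.
But (¬x1) is also a unit clause — contradiction.
That branch fails; take x5 = False instead.
Unit clause (¬x3) forces x3 = False.
Unit clause (¬x2) forces x2 = False.
Unit clause (x4) forces x4 = True.
Unit clause (¬x1) forces x1 = False.
But (x1) is also a unit clause — contradiction.
Both values of x5 lead to a conflict.

UNSATISFIABLE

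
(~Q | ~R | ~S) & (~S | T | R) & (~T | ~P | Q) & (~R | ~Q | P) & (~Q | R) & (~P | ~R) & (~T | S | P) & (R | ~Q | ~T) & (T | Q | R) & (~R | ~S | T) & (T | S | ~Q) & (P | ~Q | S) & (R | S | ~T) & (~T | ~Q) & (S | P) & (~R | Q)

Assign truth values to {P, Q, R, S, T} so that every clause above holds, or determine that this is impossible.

P: 0, Q: 0, R: 0, S: 1, T: 1

Suppose Q = 0.
From the singleton clause (~R), R = 0.
From the singleton clause (T), T = 1.
From the singleton clause (~P), P = 0.
From the singleton clause (S), S = 1.
This assignment satisfies each clause.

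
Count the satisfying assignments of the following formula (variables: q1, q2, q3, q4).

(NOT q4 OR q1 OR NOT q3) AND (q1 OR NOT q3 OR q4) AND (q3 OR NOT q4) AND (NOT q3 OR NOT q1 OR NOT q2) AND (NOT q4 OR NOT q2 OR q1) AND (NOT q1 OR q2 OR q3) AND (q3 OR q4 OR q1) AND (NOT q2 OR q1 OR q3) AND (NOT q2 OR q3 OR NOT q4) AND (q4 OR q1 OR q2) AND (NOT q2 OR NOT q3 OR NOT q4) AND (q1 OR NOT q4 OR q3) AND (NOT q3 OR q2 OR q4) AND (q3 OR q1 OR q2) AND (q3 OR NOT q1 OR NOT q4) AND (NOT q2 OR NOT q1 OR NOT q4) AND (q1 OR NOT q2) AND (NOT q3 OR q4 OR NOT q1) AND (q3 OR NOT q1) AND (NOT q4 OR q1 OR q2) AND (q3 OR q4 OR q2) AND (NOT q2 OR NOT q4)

1

There are 2^4 = 16 truth assignments over (q1, q2, q3, q4).
Split on q1. With q1 = true, the clauses containing q1 are satisfied and NOT q1 drops from the rest; 1 of the 2^3 = 8 assignments to the other variables satisfy what remains.
With q1 = false, by the same count on the reduced clause set, 0 assignments work.
Total: 1 + 0 = 1.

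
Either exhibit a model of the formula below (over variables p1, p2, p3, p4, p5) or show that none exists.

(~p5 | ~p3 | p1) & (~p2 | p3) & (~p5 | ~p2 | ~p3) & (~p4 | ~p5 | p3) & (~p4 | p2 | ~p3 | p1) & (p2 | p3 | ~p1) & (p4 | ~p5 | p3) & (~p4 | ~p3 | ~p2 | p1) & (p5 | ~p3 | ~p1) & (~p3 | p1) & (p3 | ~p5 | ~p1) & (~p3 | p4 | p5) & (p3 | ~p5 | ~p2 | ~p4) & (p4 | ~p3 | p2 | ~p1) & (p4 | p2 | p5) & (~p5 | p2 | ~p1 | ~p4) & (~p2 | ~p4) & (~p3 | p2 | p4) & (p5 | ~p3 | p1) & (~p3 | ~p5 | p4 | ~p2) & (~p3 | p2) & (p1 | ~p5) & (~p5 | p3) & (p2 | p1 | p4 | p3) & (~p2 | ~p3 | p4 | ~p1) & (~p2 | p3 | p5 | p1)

p1 ↦ 0,  p2 ↦ 0,  p3 ↦ 0,  p4 ↦ 1,  p5 ↦ 0

Try p2 = 0.
Unit clause (~p3) forces p3 = 0.
Unit clause (~p1) forces p1 = 0.
Unit clause (~p5) forces p5 = 0.
Unit clause (p4) forces p4 = 1.
Every clause now holds.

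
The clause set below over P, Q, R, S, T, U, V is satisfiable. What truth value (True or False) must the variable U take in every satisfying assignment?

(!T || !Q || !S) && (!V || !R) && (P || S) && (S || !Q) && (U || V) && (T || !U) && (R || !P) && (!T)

Suppose U = true.
From the singleton clause (T), T = true.
Now (!T) is unsatisfied and unit — conflict.
So every satisfying assignment has U = False.

False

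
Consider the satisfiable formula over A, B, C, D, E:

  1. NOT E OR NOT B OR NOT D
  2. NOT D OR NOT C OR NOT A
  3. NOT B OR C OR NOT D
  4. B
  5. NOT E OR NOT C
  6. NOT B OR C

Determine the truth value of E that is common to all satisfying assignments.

False

Suppose E = true.
The clause (B) is unit, so B = true.
The clause (NOT D) is unit, so D = false.
The clause (NOT C) is unit, so C = false.
Now (C) is unsatisfied and unit — conflict.
So every satisfying assignment has E = False.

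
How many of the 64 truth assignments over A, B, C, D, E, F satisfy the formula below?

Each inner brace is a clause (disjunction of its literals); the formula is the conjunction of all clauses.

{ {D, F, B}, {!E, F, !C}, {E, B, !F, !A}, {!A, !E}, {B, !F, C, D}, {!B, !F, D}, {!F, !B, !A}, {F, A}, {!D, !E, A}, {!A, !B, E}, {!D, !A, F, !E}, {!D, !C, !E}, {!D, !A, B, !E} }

8

There are 2^6 = 64 truth assignments over (A, B, C, D, E, F).
Split on F. With F = true, the clauses containing F are satisfied and !F drops from the rest; 6 of the 2^5 = 32 assignments to the other variables satisfy what remains.
With F = false, by the same count on the reduced clause set, 2 assignments work.
Total: 6 + 2 = 8.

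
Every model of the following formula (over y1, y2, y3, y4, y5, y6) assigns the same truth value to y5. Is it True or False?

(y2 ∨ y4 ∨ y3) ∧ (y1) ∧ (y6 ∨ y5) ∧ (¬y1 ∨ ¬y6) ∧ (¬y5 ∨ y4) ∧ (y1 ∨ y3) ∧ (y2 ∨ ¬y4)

Suppose y5 = False.
(y1) alone gives y1 = True.
(y6) alone gives y6 = True.
That conflicts with the unit clause (¬y6).
So every satisfying assignment has y5 = True.

True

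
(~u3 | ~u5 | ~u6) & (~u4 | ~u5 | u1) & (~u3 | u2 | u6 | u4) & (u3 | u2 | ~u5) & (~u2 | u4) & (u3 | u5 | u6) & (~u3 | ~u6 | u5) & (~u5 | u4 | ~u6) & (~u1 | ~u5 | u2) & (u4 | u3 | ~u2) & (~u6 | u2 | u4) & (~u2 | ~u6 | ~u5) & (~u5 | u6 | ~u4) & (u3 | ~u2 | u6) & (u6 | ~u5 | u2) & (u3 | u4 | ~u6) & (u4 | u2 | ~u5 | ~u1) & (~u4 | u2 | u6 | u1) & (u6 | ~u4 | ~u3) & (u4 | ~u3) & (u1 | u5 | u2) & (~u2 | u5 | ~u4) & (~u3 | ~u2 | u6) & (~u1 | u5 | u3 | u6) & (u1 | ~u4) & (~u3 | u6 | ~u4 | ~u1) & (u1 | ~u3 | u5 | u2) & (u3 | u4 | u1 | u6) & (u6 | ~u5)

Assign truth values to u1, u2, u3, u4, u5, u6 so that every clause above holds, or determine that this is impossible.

Case u2 = 0:
Case u3 = 0:
(~u5) alone gives u5 = 0.
(u6) alone gives u6 = 1.
(u4) alone gives u4 = 1.
(u1) alone gives u1 = 1.
This assignment satisfies each clause.

u1=1; u2=0; u3=0; u4=1; u5=0; u6=1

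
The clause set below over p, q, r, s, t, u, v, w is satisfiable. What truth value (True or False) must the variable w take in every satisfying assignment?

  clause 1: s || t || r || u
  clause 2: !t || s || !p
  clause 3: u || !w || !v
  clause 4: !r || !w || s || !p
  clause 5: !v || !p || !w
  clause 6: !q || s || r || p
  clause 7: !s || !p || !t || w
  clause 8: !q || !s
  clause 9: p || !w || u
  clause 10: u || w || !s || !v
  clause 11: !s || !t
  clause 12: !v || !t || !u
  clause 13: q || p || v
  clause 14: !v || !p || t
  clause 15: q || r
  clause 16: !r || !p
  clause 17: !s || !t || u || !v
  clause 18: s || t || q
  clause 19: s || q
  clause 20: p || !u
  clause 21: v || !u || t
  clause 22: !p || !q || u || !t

False

Suppose w = true.
Try u = true.
Unit clause (p) forces p = true.
Unit clause (!v) forces v = false.
Unit clause (!r) forces r = false.
Unit clause (q) forces q = true.
Unit clause (!s) forces s = false.
Unit clause (!t) forces t = false.
Now (t) is unsatisfied and unit — conflict.
Backtrack on u: now try u = false.
Unit clause (!v) forces v = false.
Unit clause (p) forces p = true.
Unit clause (!r) forces r = false.
Unit clause (q) forces q = true.
Unit clause (!s) forces s = false.
Unit clause (t) forces t = true.
Now (!t) is unsatisfied and unit — conflict.
Neither u = true nor u = false works.
So every satisfying assignment has w = False.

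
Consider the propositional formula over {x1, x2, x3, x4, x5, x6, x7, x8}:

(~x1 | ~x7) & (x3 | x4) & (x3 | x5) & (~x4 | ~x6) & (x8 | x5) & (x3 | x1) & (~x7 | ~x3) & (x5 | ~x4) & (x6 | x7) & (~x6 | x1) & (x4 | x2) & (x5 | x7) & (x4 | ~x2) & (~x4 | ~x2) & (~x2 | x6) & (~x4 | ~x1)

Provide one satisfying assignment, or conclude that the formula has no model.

Branch on x1: set x1 = 0.
From the singleton clause (x3), x3 = 1.
From the singleton clause (~x7), x7 = 0.
From the singleton clause (x6), x6 = 1.
Now (~x6) is unsatisfied and unit — conflict.
Backtrack on x1: now try x1 = 1.
From the singleton clause (~x7), x7 = 0.
From the singleton clause (x6), x6 = 1.
From the singleton clause (~x4), x4 = 0.
From the singleton clause (x3), x3 = 1.
From the singleton clause (x2), x2 = 1.
Now (~x2) is unsatisfied and unit — conflict.
Both values of x1 lead to a conflict.

UNSATISFIABLE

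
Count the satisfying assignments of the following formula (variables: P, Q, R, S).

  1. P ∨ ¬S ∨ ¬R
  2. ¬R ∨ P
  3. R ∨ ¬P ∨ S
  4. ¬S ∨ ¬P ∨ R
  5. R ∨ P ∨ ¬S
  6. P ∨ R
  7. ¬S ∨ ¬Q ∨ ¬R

There are 2^4 = 16 truth assignments over (P, Q, R, S).
Check each against the 7 clauses (columns in the order P, Q, R, S):
  F F F F  ✗ fails (P ∨ R)
  F F F T  ✗ fails (R ∨ P ∨ ¬S)
  F F T F  ✗ fails (¬R ∨ P)
  F F T T  ✗ fails (P ∨ ¬S ∨ ¬R)
  F T F F  ✗ fails (P ∨ R)
  F T F T  ✗ fails (R ∨ P ∨ ¬S)
  F T T F  ✗ fails (¬R ∨ P)
  F T T T  ✗ fails (P ∨ ¬S ∨ ¬R)
  T F F F  ✗ fails (R ∨ ¬P ∨ S)
  T F F T  ✗ fails (¬S ∨ ¬P ∨ R)
  T F T F  ✓ satisfies all
  T F T T  ✓ satisfies all
  T T F F  ✗ fails (R ∨ ¬P ∨ S)
  T T F T  ✗ fails (¬S ∨ ¬P ∨ R)
  T T T F  ✓ satisfies all
  T T T T  ✗ fails (¬S ∨ ¬Q ∨ ¬R)
3 of the 16 rows are models.

3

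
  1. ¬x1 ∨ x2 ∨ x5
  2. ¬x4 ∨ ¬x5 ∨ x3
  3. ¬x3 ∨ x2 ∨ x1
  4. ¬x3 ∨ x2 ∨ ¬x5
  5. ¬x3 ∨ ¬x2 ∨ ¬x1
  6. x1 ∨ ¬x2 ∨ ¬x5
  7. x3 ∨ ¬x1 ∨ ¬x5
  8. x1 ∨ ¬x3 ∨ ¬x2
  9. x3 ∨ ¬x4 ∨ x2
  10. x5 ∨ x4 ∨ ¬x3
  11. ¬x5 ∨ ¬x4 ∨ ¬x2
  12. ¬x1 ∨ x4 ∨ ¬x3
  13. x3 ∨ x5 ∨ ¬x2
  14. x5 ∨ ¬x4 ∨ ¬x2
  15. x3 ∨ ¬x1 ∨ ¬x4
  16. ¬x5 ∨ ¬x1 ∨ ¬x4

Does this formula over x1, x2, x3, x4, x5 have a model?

Try x1 = False.
Try x3 = False.
Try x4 = False.
Try x2 = False.
No clause remains; x5 is free.
A satisfying assignment: x1=False, x2=False, x3=False, x4=False, x5=True.

Yes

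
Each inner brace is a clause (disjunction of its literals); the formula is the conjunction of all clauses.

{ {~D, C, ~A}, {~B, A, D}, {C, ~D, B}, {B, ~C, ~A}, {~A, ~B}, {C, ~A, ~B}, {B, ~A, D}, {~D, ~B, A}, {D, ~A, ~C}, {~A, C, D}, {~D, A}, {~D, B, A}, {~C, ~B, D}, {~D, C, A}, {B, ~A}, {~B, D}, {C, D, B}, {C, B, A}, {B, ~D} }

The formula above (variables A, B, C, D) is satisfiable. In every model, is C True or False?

Suppose C = 0.
Case D = 0:
The clause (~A) is unit, so A = 0.
The clause (~B) is unit, so B = 0.
That conflicts with the unit clause (B).
So D must be the other value — set D = 1.
The clause (~A) is unit, so A = 0.
That conflicts with the unit clause (A).
Neither D = 1 nor D = 0 works.
So every satisfying assignment has C = True.

True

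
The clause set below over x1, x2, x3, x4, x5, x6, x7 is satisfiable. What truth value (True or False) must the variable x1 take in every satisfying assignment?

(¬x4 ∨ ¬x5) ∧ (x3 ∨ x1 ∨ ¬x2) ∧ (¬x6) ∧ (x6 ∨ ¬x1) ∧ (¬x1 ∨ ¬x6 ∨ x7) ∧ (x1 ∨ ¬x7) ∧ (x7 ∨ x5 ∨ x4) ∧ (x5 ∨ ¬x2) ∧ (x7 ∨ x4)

Suppose x1 = True.
(¬x6) alone gives x6 = False.
Now (x6) is unsatisfied and unit — conflict.
So every satisfying assignment has x1 = False.

False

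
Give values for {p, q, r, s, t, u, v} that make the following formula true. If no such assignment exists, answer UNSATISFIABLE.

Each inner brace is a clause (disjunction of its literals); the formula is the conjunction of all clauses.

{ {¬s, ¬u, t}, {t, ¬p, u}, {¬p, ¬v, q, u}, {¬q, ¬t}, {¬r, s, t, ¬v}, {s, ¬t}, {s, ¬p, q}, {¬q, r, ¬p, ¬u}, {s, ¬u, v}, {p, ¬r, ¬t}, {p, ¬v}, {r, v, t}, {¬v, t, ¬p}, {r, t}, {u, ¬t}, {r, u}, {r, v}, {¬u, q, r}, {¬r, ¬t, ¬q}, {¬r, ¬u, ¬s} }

Suppose q = True.
Unit clause (¬t) forces t = False.
Unit clause (r) forces r = True.
Suppose s = False.
Unit clause (¬v) forces v = False.
Unit clause (¬u) forces u = False.
Unit clause (¬p) forces p = False.
This assignment satisfies each clause.

p ↦ False, q ↦ True, r ↦ True, s ↦ False, t ↦ False, u ↦ False, v ↦ False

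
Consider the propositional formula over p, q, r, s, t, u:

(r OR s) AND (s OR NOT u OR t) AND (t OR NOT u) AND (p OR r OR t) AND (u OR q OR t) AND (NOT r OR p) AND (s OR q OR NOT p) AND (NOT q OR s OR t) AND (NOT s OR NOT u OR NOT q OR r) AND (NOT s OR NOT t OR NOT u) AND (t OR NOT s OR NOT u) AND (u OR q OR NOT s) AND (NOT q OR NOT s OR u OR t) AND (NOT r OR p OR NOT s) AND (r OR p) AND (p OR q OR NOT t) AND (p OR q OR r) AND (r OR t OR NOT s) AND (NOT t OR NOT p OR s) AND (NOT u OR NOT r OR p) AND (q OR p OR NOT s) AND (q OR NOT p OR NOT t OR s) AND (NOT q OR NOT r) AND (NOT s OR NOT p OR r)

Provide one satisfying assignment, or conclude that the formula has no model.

UNSATISFIABLE

Case r = true:
Unit clause (p) forces p = true.
Unit clause (NOT q) forces q = false.
Unit clause (s) forces s = true.
Unit clause (u) forces u = true.
Unit clause (t) forces t = true.
But (NOT t) is also a unit clause — contradiction.
So r must be the other value — set r = false.
Unit clause (s) forces s = true.
Unit clause (p) forces p = true.
But (NOT p) is also a unit clause — contradiction.
Either choice for r ends in contradiction.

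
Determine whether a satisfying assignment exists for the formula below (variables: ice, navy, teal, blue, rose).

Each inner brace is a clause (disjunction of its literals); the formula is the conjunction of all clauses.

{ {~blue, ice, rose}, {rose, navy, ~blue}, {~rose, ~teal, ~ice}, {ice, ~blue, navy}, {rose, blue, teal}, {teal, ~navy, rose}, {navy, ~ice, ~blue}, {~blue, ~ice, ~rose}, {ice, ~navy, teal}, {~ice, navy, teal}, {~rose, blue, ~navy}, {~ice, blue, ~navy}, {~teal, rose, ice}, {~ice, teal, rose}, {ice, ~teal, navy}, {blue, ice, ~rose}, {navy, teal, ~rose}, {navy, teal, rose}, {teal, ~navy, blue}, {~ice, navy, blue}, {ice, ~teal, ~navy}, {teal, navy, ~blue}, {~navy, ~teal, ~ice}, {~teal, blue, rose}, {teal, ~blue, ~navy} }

Try blue = 0.
Try rose = 1.
Unit clause (~navy) forces navy = 0.
Unit clause (ice) forces ice = 1.
But (~ice) is also a unit clause — contradiction.
That branch fails; take rose = 0 instead.
Unit clause (teal) forces teal = 1.
But (~teal) is also a unit clause — contradiction.
Either choice for rose ends in contradiction.
That branch fails; take blue = 1 instead.
Try ice = 1.
Unit clause (navy) forces navy = 1.
Unit clause (~rose) forces rose = 0.
Unit clause (teal) forces teal = 1.
But (~teal) is also a unit clause — contradiction.
That branch fails; take ice = 0 instead.
Unit clause (rose) forces rose = 1.
Unit clause (navy) forces navy = 1.
Unit clause (teal) forces teal = 1.
But (~teal) is also a unit clause — contradiction.
Either choice for ice ends in contradiction.
Either choice for blue ends in contradiction.
No assignment satisfies every clause.

No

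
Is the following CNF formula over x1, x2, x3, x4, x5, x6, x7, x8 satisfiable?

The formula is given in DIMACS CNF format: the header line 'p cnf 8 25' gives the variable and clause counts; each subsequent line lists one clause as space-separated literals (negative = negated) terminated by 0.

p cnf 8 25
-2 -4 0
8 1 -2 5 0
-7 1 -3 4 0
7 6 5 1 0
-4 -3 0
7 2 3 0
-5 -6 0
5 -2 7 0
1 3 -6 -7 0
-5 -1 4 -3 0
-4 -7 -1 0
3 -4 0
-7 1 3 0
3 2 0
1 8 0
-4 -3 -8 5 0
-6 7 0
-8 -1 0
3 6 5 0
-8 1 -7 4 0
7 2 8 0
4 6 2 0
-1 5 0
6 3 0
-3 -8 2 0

Try x2 = True.
Unit clause (¬x4) forces x4 = False.
Try x5 = True.
Unit clause (¬x6) forces x6 = False.
Unit clause (x3) forces x3 = True.
Unit clause (¬x1) forces x1 = False.
Unit clause (¬x7) forces x7 = False.
Unit clause (x8) forces x8 = True.
Every clause now holds.
A satisfying assignment: x1: False, x2: True, x3: True, x4: False, x5: True, x6: False, x7: False, x8: True.

Yes, satisfiable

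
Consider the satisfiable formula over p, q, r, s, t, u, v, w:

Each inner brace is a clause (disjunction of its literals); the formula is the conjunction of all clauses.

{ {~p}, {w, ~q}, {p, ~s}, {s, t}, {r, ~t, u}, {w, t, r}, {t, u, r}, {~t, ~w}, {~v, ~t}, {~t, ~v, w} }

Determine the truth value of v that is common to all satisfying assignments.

Suppose v = 1.
The clause (~p) is unit, so p = 0.
The clause (~s) is unit, so s = 0.
The clause (t) is unit, so t = 1.
But (~t) is also a unit clause — contradiction.
So every satisfying assignment has v = False.

False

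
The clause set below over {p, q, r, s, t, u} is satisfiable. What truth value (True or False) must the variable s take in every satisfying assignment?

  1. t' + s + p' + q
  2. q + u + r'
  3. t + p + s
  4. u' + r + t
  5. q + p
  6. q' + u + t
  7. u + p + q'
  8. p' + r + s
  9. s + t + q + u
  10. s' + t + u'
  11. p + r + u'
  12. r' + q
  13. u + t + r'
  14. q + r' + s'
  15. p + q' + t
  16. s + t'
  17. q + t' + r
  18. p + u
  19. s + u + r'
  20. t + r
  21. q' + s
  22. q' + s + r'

True

Suppose s = 0.
(t') alone gives t = 0.
(p) alone gives p = 1.
(r) alone gives r = 1.
(q) alone gives q = 1.
But (q') is also a unit clause — contradiction.
So every satisfying assignment has s = True.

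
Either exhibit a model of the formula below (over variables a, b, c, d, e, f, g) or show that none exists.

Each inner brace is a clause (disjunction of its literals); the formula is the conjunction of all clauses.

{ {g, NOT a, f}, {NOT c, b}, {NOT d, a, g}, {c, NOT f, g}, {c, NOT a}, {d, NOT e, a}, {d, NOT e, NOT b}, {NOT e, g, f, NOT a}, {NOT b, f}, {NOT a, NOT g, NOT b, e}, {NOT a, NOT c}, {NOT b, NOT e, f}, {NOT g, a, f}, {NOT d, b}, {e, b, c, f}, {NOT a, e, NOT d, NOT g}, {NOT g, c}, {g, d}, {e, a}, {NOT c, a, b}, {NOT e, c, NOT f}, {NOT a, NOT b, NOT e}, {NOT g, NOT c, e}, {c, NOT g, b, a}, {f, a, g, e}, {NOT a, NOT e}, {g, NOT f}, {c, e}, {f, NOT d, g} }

Case c = true:
Unit clause (b) forces b = true.
Unit clause (f) forces f = true.
Unit clause (NOT a) forces a = false.
Unit clause (e) forces e = true.
Unit clause (d) forces d = true.
Unit clause (g) forces g = true.
All clauses are satisfied.

a: false,  b: true,  c: true,  d: true,  e: true,  f: true,  g: true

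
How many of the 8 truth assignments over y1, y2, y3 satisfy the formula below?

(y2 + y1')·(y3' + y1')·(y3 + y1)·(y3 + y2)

3

There are 2^3 = 8 truth assignments over (y1, y2, y3).
Split on y3. With y3 = 1, the clauses containing y3 are satisfied and y3' drops from the rest; 2 of the 2^2 = 4 assignments to the other variables satisfy what remains.
With y3 = 0, by the same count on the reduced clause set, 1 assignment works.
(One model: y1=F, y2=F, y3=T.)
Total: 2 + 1 = 3.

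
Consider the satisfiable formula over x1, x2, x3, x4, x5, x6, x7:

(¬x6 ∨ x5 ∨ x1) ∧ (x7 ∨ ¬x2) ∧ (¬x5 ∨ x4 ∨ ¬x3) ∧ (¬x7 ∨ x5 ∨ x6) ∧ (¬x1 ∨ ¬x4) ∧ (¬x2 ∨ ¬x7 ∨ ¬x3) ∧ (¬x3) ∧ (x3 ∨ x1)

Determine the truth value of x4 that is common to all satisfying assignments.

Suppose x4 = True.
The clause (¬x1) is unit, so x1 = False.
The clause (¬x3) is unit, so x3 = False.
Now (x3) is unsatisfied and unit — conflict.
So every satisfying assignment has x4 = False.

False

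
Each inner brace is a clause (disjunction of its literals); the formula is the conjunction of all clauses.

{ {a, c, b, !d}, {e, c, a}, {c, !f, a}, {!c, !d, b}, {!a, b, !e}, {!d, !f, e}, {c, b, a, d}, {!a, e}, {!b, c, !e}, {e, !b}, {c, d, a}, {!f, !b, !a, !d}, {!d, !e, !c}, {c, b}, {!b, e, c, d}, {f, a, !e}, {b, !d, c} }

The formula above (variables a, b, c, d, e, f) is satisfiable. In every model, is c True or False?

Suppose c = false.
Unit clause (b) forces b = true.
Unit clause (!e) forces e = false.
But (e) is also a unit clause — contradiction.
So every satisfying assignment has c = True.

True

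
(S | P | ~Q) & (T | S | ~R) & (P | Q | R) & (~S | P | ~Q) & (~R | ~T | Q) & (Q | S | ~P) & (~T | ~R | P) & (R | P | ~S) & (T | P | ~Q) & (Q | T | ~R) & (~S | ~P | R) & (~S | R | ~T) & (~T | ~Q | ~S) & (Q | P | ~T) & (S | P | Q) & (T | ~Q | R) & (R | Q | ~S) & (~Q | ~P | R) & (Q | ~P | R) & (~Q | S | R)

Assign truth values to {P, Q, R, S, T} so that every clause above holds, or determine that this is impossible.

P=1,  Q=1,  R=1,  S=1,  T=0

Suppose S = 1.
Suppose P = 1.
The clause (R) is unit, so R = 1.
Suppose T = 0.
The clause (Q) is unit, so Q = 1.
Every clause now holds.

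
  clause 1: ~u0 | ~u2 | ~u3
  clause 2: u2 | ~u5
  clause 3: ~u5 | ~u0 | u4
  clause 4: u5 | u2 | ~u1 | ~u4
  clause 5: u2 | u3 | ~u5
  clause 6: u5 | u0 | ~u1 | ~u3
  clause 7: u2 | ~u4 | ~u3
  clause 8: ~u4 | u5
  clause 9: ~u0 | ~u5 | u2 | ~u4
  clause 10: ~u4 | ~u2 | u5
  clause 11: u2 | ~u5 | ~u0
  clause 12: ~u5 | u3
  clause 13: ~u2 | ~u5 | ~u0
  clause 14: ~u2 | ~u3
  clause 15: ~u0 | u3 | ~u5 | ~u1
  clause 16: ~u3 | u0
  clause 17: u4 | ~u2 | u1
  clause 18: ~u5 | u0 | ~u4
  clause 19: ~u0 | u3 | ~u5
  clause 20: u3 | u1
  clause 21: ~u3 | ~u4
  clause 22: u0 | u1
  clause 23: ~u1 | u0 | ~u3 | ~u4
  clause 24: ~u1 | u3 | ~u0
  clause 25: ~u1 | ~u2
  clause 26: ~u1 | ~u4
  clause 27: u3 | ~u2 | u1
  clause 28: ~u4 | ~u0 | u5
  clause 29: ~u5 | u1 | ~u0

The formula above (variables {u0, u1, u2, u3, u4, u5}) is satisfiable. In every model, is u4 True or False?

Suppose u4 = 1.
(u5) alone gives u5 = 1.
(u2) alone gives u2 = 1.
(u3) alone gives u3 = 1.
But (~u3) is also a unit clause — contradiction.
So every satisfying assignment has u4 = False.

False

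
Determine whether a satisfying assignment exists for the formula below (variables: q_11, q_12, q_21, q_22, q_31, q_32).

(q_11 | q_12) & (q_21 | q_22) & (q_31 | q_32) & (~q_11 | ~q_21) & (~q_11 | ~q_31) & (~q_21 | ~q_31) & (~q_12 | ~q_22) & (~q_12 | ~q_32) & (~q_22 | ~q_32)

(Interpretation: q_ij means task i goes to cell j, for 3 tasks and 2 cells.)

No, unsatisfiable

Suppose q_11 = 1.
From the singleton clause (~q_21), q_21 = 0.
From the singleton clause (q_22), q_22 = 1.
From the singleton clause (~q_31), q_31 = 0.
From the singleton clause (q_32), q_32 = 1.
That conflicts with the unit clause (~q_32).
Undo q_11 and try q_11 = 0.
From the singleton clause (q_12), q_12 = 1.
From the singleton clause (~q_22), q_22 = 0.
From the singleton clause (q_21), q_21 = 1.
From the singleton clause (~q_31), q_31 = 0.
From the singleton clause (q_32), q_32 = 1.
That conflicts with the unit clause (~q_32).
Neither q_11 = 1 nor q_11 = 0 works.
No assignment satisfies every clause.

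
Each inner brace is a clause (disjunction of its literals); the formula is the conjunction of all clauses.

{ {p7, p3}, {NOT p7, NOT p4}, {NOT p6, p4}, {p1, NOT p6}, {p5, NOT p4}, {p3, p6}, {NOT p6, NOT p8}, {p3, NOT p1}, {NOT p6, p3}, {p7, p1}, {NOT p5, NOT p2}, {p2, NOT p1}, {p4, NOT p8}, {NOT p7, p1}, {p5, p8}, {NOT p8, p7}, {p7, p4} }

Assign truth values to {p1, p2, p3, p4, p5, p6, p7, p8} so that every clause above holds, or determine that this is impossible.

UNSATISFIABLE

Case p7 = true:
Unit clause (NOT p4) forces p4 = false.
Unit clause (NOT p6) forces p6 = false.
Unit clause (p3) forces p3 = true.
Unit clause (NOT p8) forces p8 = false.
Unit clause (p1) forces p1 = true.
Unit clause (p2) forces p2 = true.
Unit clause (NOT p5) forces p5 = false.
That conflicts with the unit clause (p5).
Backtrack on p7: now try p7 = false.
Unit clause (p3) forces p3 = true.
Unit clause (p1) forces p1 = true.
Unit clause (p2) forces p2 = true.
Unit clause (NOT p5) forces p5 = false.
Unit clause (NOT p4) forces p4 = false.
That conflicts with the unit clause (p4).
Both values of p7 lead to a conflict.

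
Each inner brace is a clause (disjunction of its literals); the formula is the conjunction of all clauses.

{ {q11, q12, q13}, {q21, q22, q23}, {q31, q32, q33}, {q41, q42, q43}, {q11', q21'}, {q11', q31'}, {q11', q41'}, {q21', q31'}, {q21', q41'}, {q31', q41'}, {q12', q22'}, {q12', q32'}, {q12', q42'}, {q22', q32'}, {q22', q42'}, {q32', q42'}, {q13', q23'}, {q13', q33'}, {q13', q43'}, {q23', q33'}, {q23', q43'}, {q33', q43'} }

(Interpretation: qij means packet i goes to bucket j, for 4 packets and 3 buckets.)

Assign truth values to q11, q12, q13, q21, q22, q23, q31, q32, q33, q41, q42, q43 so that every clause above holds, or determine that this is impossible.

Suppose q11 = 0.
Suppose q12 = 1.
The clause (q22') is unit, so q22 = 0.
The clause (q32') is unit, so q32 = 0.
The clause (q42') is unit, so q42 = 0.
Suppose q21 = 1.
The clause (q31') is unit, so q31 = 0.
The clause (q33) is unit, so q33 = 1.
The clause (q41') is unit, so q41 = 0.
The clause (q43) is unit, so q43 = 1.
That conflicts with the unit clause (q43').
Undo q21 and try q21 = 0.
The clause (q23) is unit, so q23 = 1.
The clause (q13') is unit, so q13 = 0.
The clause (q33') is unit, so q33 = 0.
The clause (q31) is unit, so q31 = 1.
The clause (q41') is unit, so q41 = 0.
The clause (q43) is unit, so q43 = 1.
That conflicts with the unit clause (q43').
Either choice for q21 ends in contradiction.
Undo q12 and try q12 = 0.
The clause (q13) is unit, so q13 = 1.
The clause (q23') is unit, so q23 = 0.
The clause (q33') is unit, so q33 = 0.
The clause (q43') is unit, so q43 = 0.
Suppose q21 = 1.
The clause (q31') is unit, so q31 = 0.
The clause (q32) is unit, so q32 = 1.
The clause (q41') is unit, so q41 = 0.
The clause (q42) is unit, so q42 = 1.
That conflicts with the unit clause (q42').
Undo q21 and try q21 = 0.
The clause (q22) is unit, so q22 = 1.
The clause (q32') is unit, so q32 = 0.
The clause (q31) is unit, so q31 = 1.
The clause (q41') is unit, so q41 = 0.
The clause (q42) is unit, so q42 = 1.
That conflicts with the unit clause (q42').
Either choice for q21 ends in contradiction.
Either choice for q12 ends in contradiction.
Undo q11 and try q11 = 1.
The clause (q21') is unit, so q21 = 0.
The clause (q31') is unit, so q31 = 0.
The clause (q41') is unit, so q41 = 0.
Suppose q22 = 1.
The clause (q12') is unit, so q12 = 0.
The clause (q32') is unit, so q32 = 0.
The clause (q33) is unit, so q33 = 1.
The clause (q42') is unit, so q42 = 0.
The clause (q43) is unit, so q43 = 1.
That conflicts with the unit clause (q43').
Undo q22 and try q22 = 0.
The clause (q23) is unit, so q23 = 1.
The clause (q13') is unit, so q13 = 0.
The clause (q33') is unit, so q33 = 0.
The clause (q32) is unit, so q32 = 1.
The clause (q12') is unit, so q12 = 0.
The clause (q42') is unit, so q42 = 0.
The clause (q43) is unit, so q43 = 1.
That conflicts with the unit clause (q43').
Either choice for q22 ends in contradiction.
Either choice for q11 ends in contradiction.

UNSATISFIABLE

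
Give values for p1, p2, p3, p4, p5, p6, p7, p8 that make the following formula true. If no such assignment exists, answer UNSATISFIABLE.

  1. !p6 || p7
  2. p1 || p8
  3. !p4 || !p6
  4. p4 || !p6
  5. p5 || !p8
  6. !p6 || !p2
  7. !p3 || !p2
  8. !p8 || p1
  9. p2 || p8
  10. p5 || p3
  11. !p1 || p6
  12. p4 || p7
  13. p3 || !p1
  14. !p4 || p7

Suppose p6 = false.
Unit clause (!p1) forces p1 = false.
Unit clause (p8) forces p8 = true.
That conflicts with the unit clause (!p8).
That branch fails; take p6 = true instead.
Unit clause (p7) forces p7 = true.
Unit clause (!p4) forces p4 = false.
That conflicts with the unit clause (p4).
Either choice for p6 ends in contradiction.

UNSATISFIABLE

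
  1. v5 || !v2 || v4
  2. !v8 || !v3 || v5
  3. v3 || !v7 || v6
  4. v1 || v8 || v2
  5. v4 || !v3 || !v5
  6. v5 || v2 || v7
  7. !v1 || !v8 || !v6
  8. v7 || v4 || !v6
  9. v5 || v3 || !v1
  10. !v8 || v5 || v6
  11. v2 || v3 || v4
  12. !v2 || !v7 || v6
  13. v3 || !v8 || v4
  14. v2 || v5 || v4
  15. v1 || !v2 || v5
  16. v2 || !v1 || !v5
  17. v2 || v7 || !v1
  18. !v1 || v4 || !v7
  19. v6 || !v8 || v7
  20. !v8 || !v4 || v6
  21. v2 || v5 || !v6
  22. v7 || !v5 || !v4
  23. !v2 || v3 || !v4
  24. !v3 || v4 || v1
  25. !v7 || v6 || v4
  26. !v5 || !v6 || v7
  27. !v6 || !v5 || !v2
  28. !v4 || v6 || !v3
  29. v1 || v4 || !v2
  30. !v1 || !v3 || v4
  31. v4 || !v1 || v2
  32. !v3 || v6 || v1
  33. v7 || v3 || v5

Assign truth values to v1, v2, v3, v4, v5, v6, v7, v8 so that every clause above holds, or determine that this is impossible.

Branch on v5: set v5 = true.
Branch on v4: set v4 = true.
(v7) alone gives v7 = true.
Branch on v3: set v3 = true.
(v6) alone gives v6 = true.
(!v2) alone gives v2 = false.
(!v1) alone gives v1 = false.
(v8) alone gives v8 = true.
This assignment satisfies each clause.

v1 ↦ false,  v2 ↦ false,  v3 ↦ true,  v4 ↦ true,  v5 ↦ true,  v6 ↦ true,  v7 ↦ true,  v8 ↦ true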